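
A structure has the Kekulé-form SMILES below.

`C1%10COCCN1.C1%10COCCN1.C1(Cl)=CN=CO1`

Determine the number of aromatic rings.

The SMILES encodes a six-membered saturated ring with an oxygen and an N–H nitrogen at positions 1 and 4; a six-membered saturated ring with an oxygen and an N–H nitrogen at positions 1 and 4; a five-membered ring with an oxygen at position 1 and a nitrogen at position 3 (in a C=N bond), with two double bonds.
The 6-membered ring with one oxygen and one N–H (1,4) has only sp³ atoms, so it is not fully conjugated — not aromatic (morpholine).
The second 6-membered ring with one oxygen and one N–H (1,4) has only sp³ atoms, so it is not fully conjugated — not aromatic (morpholine).
The 5-membered ring with one oxygen and one =N– has a continuous p-orbital overlap around the ring; 2 ring double bonds (4 π electrons) plus a heteroatom lone pair (2) give 6 π electrons. Since 6 = 4n+2 (n=1), it is aromatic (oxazole).
1 of the 3 rings is aromatic. Total: 1.

1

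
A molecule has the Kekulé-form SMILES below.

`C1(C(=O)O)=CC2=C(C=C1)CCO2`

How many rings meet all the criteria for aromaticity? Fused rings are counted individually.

The SMILES encodes a six-membered carbon ring with three alternating C=C double bonds, fused to a five-membered ring containing one oxygen and two sp³ carbons.
The 6-membered ring is fully conjugated (every ring atom contributes a p orbital); 3 ring double bonds give 6 π electrons. That satisfies 4n+2 with n=1, so it is aromatic (benzene ring).
The 5-membered ring with one oxygen has two sp³ carbons, so it is not fully conjugated — not aromatic (oxolane ring).
1 of the 2 rings is aromatic. Total: 1.

1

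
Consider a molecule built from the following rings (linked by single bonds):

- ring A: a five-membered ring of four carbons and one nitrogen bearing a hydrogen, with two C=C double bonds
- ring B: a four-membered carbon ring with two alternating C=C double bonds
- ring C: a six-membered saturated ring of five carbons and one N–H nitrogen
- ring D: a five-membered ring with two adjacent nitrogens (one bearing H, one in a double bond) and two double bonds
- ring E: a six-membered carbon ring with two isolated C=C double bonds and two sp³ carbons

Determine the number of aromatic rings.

2

Ring A is fully conjugated (every ring atom contributes a p orbital); 2 ring double bonds (4 π electrons) plus a heteroatom lone pair (2) give 6 π electrons. Since 6 = 4n+2 (n=1), ring A is aromatic (pyrrole).
Ring B has only sp² ring atoms; a planar conformation would have a fully conjugated π system of 4 electrons. But 4 = 4(1), which is 4n not 4n+2, so ring B is not aromatic (cyclobutadiene) — cyclobutadiene is antiaromatic and distorts to a rectangle.
Ring C has only sp³ atoms, so it is not fully conjugated — not aromatic (piperidine).
Ring D is planar and fully conjugated; 2 ring double bonds (4 π electrons) plus a heteroatom lone pair (2) give 6 π electrons. Since 6 = 4n+2 (n=1), ring D is aromatic (pyrazole).
Ring E has two sp³ carbons, so it is not fully conjugated — not aromatic (1,4-cyclohexadiene).
Aromatic: A, D. Total: 2.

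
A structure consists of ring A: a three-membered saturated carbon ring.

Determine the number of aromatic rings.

Ring A has only sp³ atoms, so it is not fully conjugated — not aromatic (cyclopropane).

0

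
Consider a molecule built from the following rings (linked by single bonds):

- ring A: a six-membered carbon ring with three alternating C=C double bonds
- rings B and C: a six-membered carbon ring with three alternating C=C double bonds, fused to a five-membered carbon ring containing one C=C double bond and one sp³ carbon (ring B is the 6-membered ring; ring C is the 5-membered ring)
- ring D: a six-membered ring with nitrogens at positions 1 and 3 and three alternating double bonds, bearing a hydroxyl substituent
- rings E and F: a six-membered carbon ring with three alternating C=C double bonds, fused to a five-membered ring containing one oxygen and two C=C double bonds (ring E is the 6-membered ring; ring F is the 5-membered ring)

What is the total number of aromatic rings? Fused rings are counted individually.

Ring A is fully conjugated (every ring atom contributes a p orbital); 3 ring double bonds give 6 π electrons. That satisfies 4n+2 with n=1, so ring A is aromatic (benzene).
Ring B has a continuous p-orbital overlap around the ring; 3 ring double bonds give 6 π electrons. Since 6 = 4n+2 (n=1), ring B is aromatic (benzene ring).
Ring C has one sp³ carbon, so it is not fully conjugated — not aromatic (cyclopentene ring).
Ring D is planar and fully conjugated; 3 ring double bonds give 6 π electrons. Since 6 = 4n+2 (n=1), ring D is aromatic (pyrimidine).
Rings E and F form a fused bicyclic system (with one oxygen) with 9 sp² atoms and 10 π electrons from ring double bonds plus a heteroatom lone pair. 10 = 4(2)+2, so the system is aromatic and both rings count as aromatic (benzofuran).
Aromatic: A, B, D, E, F. Total: 5.

5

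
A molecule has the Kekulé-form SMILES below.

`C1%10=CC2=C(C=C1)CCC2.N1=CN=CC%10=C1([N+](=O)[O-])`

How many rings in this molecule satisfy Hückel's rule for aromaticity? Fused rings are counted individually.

The SMILES encodes a six-membered carbon ring with three alternating C=C double bonds, fused to a saturated five-membered carbon ring; a six-membered ring with nitrogens at positions 1 and 3 and three alternating double bonds.
The 6-membered ring is planar and fully conjugated; 3 ring double bonds give 6 π electrons. That satisfies 4n+2 with n=1, so it is aromatic (benzene ring).
The 5-membered ring has three sp³ carbons, so it is not fully conjugated — not aromatic (cyclopentane ring).
The 6-membered ring with two nitrogens (1,3) is fully conjugated (every ring atom contributes a p orbital); 3 ring double bonds give 6 π electrons. That satisfies 4n+2 with n=1, so it is aromatic (pyrimidine).
2 of the 3 rings are aromatic. Total: 2.

2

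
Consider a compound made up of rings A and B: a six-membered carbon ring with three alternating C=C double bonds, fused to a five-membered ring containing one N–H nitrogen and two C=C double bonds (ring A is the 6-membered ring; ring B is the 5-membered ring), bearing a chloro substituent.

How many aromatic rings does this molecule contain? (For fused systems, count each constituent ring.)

Rings A and B form a fused bicyclic system (with one N–H) with 9 sp² atoms and 10 π electrons from ring double bonds plus a heteroatom lone pair. 10 = 4(2)+2, so the system is aromatic and both rings count as aromatic (indole).
Aromatic: A, B. Total: 2.

2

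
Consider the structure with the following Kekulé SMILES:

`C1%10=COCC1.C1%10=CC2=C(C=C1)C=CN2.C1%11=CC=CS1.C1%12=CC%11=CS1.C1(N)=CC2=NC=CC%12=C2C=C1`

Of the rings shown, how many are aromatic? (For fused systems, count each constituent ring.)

6

The SMILES encodes a five-membered ring of four carbons and one oxygen, with one C=C double bond and two sp³ carbons; a six-membered carbon ring with three alternating C=C double bonds, fused to a five-membered ring containing one N–H nitrogen and two C=C double bonds; a five-membered ring of four carbons and one sulfur, with two C=C double bonds; a five-membered ring of four carbons and one sulfur, with two C=C double bonds; two fused six-membered rings, each with three alternating double bonds; one ring is all carbon and the other has one ring nitrogen.
The 5-membered ring with one oxygen has two sp³ carbons, so it is not fully conjugated — not aromatic (2,3-dihydrofuran).
The fused 6/5-membered bicyclic (with one N–H) is a single π system with 9 sp² atoms and 10 π electrons from ring double bonds plus a heteroatom lone pair. 10 = 4(2)+2, so the system is aromatic and both rings count as aromatic (indole).
The 5-membered ring with one sulfur is planar and fully conjugated; 2 ring double bonds (4 π electrons) plus a heteroatom lone pair (2) give 6 π electrons. Since 6 = 4n+2 (n=1), it is aromatic (thiophene).
The second 5-membered ring with one sulfur is fully conjugated (every ring atom contributes a p orbital); 2 ring double bonds (4 π electrons) plus a heteroatom lone pair (2) give 6 π electrons. That satisfies 4n+2 with n=1, so it is aromatic (thiophene).
The fused 6/6-membered bicyclic (with one nitrogen) is a single π system with 10 sp² atoms and 10 π electrons from ring double bonds. 10 = 4(2)+2, so the system is aromatic and both rings count as aromatic (quinoline).
6 of the 7 rings are aromatic. Total: 6.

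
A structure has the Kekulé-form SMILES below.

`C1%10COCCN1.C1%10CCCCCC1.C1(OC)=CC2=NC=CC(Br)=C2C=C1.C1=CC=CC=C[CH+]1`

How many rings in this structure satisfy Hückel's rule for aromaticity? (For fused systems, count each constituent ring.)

3

The SMILES encodes a six-membered saturated ring with an oxygen and an N–H nitrogen at positions 1 and 4; a seven-membered saturated carbon ring; two fused six-membered rings, each with three alternating double bonds; one ring is all carbon and the other has one ring nitrogen; a seven-membered all-carbon ring bearing a positive charge on one carbon, with three C=C double bonds.
The 6-membered ring with one oxygen and one N–H (1,4) has only sp³ atoms, so it is not fully conjugated — not aromatic (morpholine).
The 7-membered ring has only sp³ atoms, so it is not fully conjugated — not aromatic (cycloheptane).
The fused 6/6-membered bicyclic (with one nitrogen) is a single π system with 10 sp² atoms and 10 π electrons from ring double bonds. 10 = 4(2)+2, so the system is aromatic and both rings count as aromatic (quinoline).
The second 7-membered ring is fully conjugated (every ring atom contributes a p orbital); 3 ring double bonds (6 π electrons) plus the carbocation's empty p orbital (0, but keeps the ring conjugated) give 6 π electrons. That satisfies 4n+2 with n=1, so it is aromatic (tropylium cation).
3 of the 5 rings are aromatic. Total: 3.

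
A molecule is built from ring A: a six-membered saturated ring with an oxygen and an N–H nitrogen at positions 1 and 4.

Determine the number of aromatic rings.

Ring A has only sp³ atoms, so it is not fully conjugated — not aromatic (morpholine).

0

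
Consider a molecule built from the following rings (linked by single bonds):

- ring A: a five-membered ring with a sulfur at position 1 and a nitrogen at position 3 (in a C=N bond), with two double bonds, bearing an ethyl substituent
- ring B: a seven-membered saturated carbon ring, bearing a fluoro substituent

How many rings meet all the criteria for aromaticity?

1

Ring A is fully conjugated (every ring atom contributes a p orbital); 2 ring double bonds (4 π electrons) plus a heteroatom lone pair (2) give 6 π electrons. 6 = 4(1)+2, so ring A is aromatic (thiazole).
Ring B has only sp³ atoms, so it is not fully conjugated — not aromatic (cycloheptane).
Aromatic: A. Total: 1.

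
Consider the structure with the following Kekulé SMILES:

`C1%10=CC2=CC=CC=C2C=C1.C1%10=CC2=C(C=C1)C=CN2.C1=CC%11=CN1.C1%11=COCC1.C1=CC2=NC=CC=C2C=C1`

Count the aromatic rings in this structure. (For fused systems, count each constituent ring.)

7

The SMILES encodes two fused six-membered carbon rings, each with three alternating C=C double bonds; a six-membered carbon ring with three alternating C=C double bonds, fused to a five-membered ring containing one N–H nitrogen and two C=C double bonds; a five-membered ring of four carbons and one nitrogen bearing a hydrogen, with two C=C double bonds; a five-membered ring of four carbons and one oxygen, with one C=C double bond and two sp³ carbons; two fused six-membered rings, each with three alternating double bonds; one ring is all carbon and the other has one ring nitrogen.
The fused 6/6-membered bicyclic is a single π system with 10 sp² atoms and 10 π electrons from ring double bonds. 10 = 4(2)+2, so the system is aromatic and both rings count as aromatic (naphthalene).
The fused 6/5-membered bicyclic (with one N–H) is a single π system with 9 sp² atoms and 10 π electrons from ring double bonds plus a heteroatom lone pair. 10 = 4(2)+2, so the system is aromatic and both rings count as aromatic (indole).
The 5-membered ring with one N–H is planar and fully conjugated; 2 ring double bonds (4 π electrons) plus a heteroatom lone pair (2) give 6 π electrons. That satisfies 4n+2 with n=1, so it is aromatic (pyrrole).
The 5-membered ring with one oxygen has two sp³ carbons, so it is not fully conjugated — not aromatic (2,3-dihydrofuran).
The fused 6/6-membered bicyclic (with one nitrogen) is a single π system with 10 sp² atoms and 10 π electrons from ring double bonds. 10 = 4(2)+2, so the system is aromatic and both rings count as aromatic (quinoline).
7 of the 8 rings are aromatic. Total: 7.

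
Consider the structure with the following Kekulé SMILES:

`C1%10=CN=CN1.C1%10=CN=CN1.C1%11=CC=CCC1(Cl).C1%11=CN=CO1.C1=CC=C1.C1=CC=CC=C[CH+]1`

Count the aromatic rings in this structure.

The SMILES encodes a five-membered ring with nitrogens at positions 1 and 3 (one bearing H, one in a C=N bond) and two double bonds; a five-membered ring with nitrogens at positions 1 and 3 (one bearing H, one in a C=N bond) and two double bonds; a six-membered carbon ring with two conjugated C=C double bonds and two sp³ carbons; a five-membered ring with an oxygen at position 1 and a nitrogen at position 3 (in a C=N bond), with two double bonds; a four-membered carbon ring with two alternating C=C double bonds; a seven-membered all-carbon ring bearing a positive charge on one carbon, with three C=C double bonds.
The 5-membered ring with two nitrogens (one N–H, one =N–) is fully conjugated (every ring atom contributes a p orbital); 2 ring double bonds (4 π electrons) plus a heteroatom lone pair (2) give 6 π electrons. 6 = 4(1)+2, so it is aromatic (imidazole).
The second 5-membered ring with two nitrogens (one N–H, one =N–) has a continuous p-orbital overlap around the ring; 2 ring double bonds (4 π electrons) plus a heteroatom lone pair (2) give 6 π electrons. Since 6 = 4n+2 (n=1), it is aromatic (imidazole).
The 6-membered ring has two sp³ carbons, so it is not fully conjugated — not aromatic (1,3-cyclohexadiene).
The 5-membered ring with one oxygen and one =N– is fully conjugated (every ring atom contributes a p orbital); 2 ring double bonds (4 π electrons) plus a heteroatom lone pair (2) give 6 π electrons. That satisfies 4n+2 with n=1, so it is aromatic (oxazole).
The 4-membered ring has only sp² ring atoms; a planar conformation would have a fully conjugated π system of 4 electrons. But 4 = 4(1), which is 4n not 4n+2, so it is not aromatic (cyclobutadiene) — cyclobutadiene is antiaromatic and distorts to a rectangle.
The 7-membered ring is fully conjugated (every ring atom contributes a p orbital); 3 ring double bonds (6 π electrons) plus the carbocation's empty p orbital (0, but keeps the ring conjugated) give 6 π electrons. 6 = 4(1)+2, so it is aromatic (tropylium cation).
4 of the 6 rings are aromatic. Total: 4.

4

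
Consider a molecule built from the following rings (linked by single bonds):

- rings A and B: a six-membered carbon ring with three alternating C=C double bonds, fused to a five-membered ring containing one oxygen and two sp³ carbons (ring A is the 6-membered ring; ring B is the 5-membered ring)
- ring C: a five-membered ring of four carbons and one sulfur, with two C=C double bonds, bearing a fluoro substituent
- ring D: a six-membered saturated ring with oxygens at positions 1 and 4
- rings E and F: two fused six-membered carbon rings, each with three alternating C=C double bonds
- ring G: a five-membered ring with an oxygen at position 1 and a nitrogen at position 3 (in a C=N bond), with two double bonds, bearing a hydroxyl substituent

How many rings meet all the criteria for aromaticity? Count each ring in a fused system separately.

Ring A has a continuous p-orbital overlap around the ring; 3 ring double bonds give 6 π electrons. 6 = 4(1)+2, so ring A is aromatic (benzene ring).
Ring B has two sp³ carbons, so it is not fully conjugated — not aromatic (oxolane ring).
Ring C is planar and fully conjugated; 2 ring double bonds (4 π electrons) plus a heteroatom lone pair (2) give 6 π electrons. Since 6 = 4n+2 (n=1), ring C is aromatic (thiophene).
Ring D has only sp³ atoms, so it is not fully conjugated — not aromatic (1,4-dioxane).
Rings E and F form a fused bicyclic system with 10 sp² atoms and 10 π electrons from ring double bonds. 10 = 4(2)+2, so the system is aromatic and both rings count as aromatic (naphthalene).
Ring G has a continuous p-orbital overlap around the ring; 2 ring double bonds (4 π electrons) plus a heteroatom lone pair (2) give 6 π electrons. That satisfies 4n+2 with n=1, so ring G is aromatic (oxazole).
Aromatic: A, C, E, F, G. Total: 5.

5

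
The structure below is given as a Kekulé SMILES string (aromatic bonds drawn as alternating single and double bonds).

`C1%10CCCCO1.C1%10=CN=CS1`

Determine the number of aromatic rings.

The SMILES encodes a six-membered saturated ring of five carbons and one oxygen; a five-membered ring with a sulfur at position 1 and a nitrogen at position 3 (in a C=N bond), with two double bonds.
The 6-membered ring with one oxygen has only sp³ atoms, so it is not fully conjugated — not aromatic (tetrahydropyran).
The 5-membered ring with one sulfur and one =N– is fully conjugated (every ring atom contributes a p orbital); 2 ring double bonds (4 π electrons) plus a heteroatom lone pair (2) give 6 π electrons. 6 = 4(1)+2, so it is aromatic (thiazole).
1 of the 2 rings is aromatic. Total: 1.

1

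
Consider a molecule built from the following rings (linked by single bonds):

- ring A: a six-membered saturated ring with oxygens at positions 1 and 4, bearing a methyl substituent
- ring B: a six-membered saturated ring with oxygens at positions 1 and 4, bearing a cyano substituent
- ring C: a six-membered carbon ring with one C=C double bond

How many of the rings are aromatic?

0

Ring A has only sp³ atoms, so it is not fully conjugated — not aromatic (1,4-dioxane).
Ring B has only sp³ atoms, so it is not fully conjugated — not aromatic (1,4-dioxane).
Ring C has four sp³ carbons, so it is not fully conjugated — not aromatic (cyclohexene).
No ring is aromatic. Total: 0.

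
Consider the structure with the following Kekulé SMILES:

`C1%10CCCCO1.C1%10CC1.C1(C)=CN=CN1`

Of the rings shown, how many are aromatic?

The SMILES encodes a six-membered saturated ring of five carbons and one oxygen; a three-membered saturated carbon ring; a five-membered ring with nitrogens at positions 1 and 3 (one bearing H, one in a C=N bond) and two double bonds.
The 6-membered ring with one oxygen has only sp³ atoms, so it is not fully conjugated — not aromatic (tetrahydropyran).
The 3-membered ring has only sp³ atoms, so it is not fully conjugated — not aromatic (cyclopropane).
The 5-membered ring with two nitrogens (one N–H, one =N–) has a continuous p-orbital overlap around the ring; 2 ring double bonds (4 π electrons) plus a heteroatom lone pair (2) give 6 π electrons. 6 = 4(1)+2, so it is aromatic (imidazole).
1 of the 3 rings is aromatic. Total: 1.

1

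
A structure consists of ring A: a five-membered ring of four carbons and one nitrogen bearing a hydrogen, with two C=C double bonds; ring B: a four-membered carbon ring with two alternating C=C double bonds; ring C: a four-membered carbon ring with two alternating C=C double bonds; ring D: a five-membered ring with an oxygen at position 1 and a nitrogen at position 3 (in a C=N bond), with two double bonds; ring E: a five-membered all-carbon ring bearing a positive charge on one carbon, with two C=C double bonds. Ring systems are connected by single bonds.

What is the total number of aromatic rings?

Ring A is planar and fully conjugated; 2 ring double bonds (4 π electrons) plus a heteroatom lone pair (2) give 6 π electrons. Since 6 = 4n+2 (n=1), ring A is aromatic (pyrrole).
Ring B has only sp² ring atoms; a planar conformation would have a fully conjugated π system of 4 electrons. But 4 = 4(1), which is 4n not 4n+2, so ring B is not aromatic (cyclobutadiene) — cyclobutadiene is antiaromatic and distorts to a rectangle.
Ring C has only sp² ring atoms; a planar conformation would have a fully conjugated π system of 4 electrons. But 4 = 4(1), which is 4n not 4n+2, so ring C is not aromatic (cyclobutadiene) — cyclobutadiene is antiaromatic and distorts to a rectangle.
Ring D has a continuous p-orbital overlap around the ring; 2 ring double bonds (4 π electrons) plus a heteroatom lone pair (2) give 6 π electrons. Since 6 = 4n+2 (n=1), ring D is aromatic (oxazole).
Ring E has only sp² ring atoms; a planar conformation would have a fully conjugated π system of 4 electrons. But 4 = 4(1), which is 4n not 4n+2, so ring E is not aromatic (cyclopentadienyl cation).
Aromatic: A, D. Total: 2.

2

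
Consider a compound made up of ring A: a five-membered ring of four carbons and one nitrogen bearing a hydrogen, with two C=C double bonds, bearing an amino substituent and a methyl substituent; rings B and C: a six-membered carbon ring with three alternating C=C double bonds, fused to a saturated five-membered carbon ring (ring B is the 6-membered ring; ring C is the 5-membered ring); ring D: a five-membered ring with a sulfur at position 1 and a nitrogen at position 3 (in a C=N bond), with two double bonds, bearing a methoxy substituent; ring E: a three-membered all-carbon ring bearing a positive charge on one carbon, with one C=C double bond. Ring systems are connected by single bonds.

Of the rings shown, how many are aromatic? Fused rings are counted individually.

Ring A is planar and fully conjugated; 2 ring double bonds (4 π electrons) plus a heteroatom lone pair (2) give 6 π electrons. 6 = 4(1)+2, so ring A is aromatic (pyrrole).
Ring B has a continuous p-orbital overlap around the ring; 3 ring double bonds give 6 π electrons. Since 6 = 4n+2 (n=1), ring B is aromatic (benzene ring).
Ring C has three sp³ carbons, so it is not fully conjugated — not aromatic (cyclopentane ring).
Ring D is fully conjugated (every ring atom contributes a p orbital); 2 ring double bonds (4 π electrons) plus a heteroatom lone pair (2) give 6 π electrons. Since 6 = 4n+2 (n=1), ring D is aromatic (thiazole).
Ring E has a continuous p-orbital overlap around the ring; 1 ring double bond (2 π electrons) plus the carbocation's empty p orbital (0, but keeps the ring conjugated) give 2 π electrons. That satisfies 4n+2 with n=0, so ring E is aromatic (cyclopropenyl cation).
Aromatic: A, B, D, E. Total: 4.

4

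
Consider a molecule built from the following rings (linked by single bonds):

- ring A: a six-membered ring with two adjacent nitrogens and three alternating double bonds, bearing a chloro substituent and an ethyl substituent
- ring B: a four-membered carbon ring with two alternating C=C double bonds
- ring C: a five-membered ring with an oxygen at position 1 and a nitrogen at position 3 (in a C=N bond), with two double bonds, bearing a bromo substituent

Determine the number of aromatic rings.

Ring A is planar and fully conjugated; 3 ring double bonds give 6 π electrons. Since 6 = 4n+2 (n=1), ring A is aromatic (pyridazine).
Ring B has only sp² ring atoms; a planar conformation would have a fully conjugated π system of 4 electrons. But 4 = 4(1), which is 4n not 4n+2, so ring B is not aromatic (cyclobutadiene) — cyclobutadiene is antiaromatic and distorts to a rectangle.
Ring C is fully conjugated (every ring atom contributes a p orbital); 2 ring double bonds (4 π electrons) plus a heteroatom lone pair (2) give 6 π electrons. 6 = 4(1)+2, so ring C is aromatic (oxazole).
Aromatic: A, C. Total: 2.

2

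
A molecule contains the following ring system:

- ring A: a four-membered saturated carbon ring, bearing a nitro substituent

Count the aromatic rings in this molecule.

Ring A has only sp³ atoms, so it is not fully conjugated — not aromatic (cyclobutane).

0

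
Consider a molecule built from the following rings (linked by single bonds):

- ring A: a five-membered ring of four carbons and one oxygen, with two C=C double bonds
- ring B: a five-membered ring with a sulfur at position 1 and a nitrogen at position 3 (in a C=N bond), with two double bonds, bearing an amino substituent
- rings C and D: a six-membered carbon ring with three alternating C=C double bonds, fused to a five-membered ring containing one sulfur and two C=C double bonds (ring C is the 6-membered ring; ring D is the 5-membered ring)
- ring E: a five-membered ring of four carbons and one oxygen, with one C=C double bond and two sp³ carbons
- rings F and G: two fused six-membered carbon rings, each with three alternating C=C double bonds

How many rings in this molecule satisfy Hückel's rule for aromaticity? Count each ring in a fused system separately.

Ring A is fully conjugated (every ring atom contributes a p orbital); 2 ring double bonds (4 π electrons) plus a heteroatom lone pair (2) give 6 π electrons. Since 6 = 4n+2 (n=1), ring A is aromatic (furan).
Ring B has a continuous p-orbital overlap around the ring; 2 ring double bonds (4 π electrons) plus a heteroatom lone pair (2) give 6 π electrons. 6 = 4(1)+2, so ring B is aromatic (thiazole).
Rings C and D form a fused bicyclic system (with one sulfur) with 9 sp² atoms and 10 π electrons from ring double bonds plus a heteroatom lone pair. 10 = 4(2)+2, so the system is aromatic and both rings count as aromatic (benzothiophene).
Ring E has two sp³ carbons, so it is not fully conjugated — not aromatic (2,3-dihydrofuran).
Rings F and G form a fused bicyclic system with 10 sp² atoms and 10 π electrons from ring double bonds. 10 = 4(2)+2, so the system is aromatic and both rings count as aromatic (naphthalene).
Aromatic: A, B, C, D, F, G. Total: 6.

6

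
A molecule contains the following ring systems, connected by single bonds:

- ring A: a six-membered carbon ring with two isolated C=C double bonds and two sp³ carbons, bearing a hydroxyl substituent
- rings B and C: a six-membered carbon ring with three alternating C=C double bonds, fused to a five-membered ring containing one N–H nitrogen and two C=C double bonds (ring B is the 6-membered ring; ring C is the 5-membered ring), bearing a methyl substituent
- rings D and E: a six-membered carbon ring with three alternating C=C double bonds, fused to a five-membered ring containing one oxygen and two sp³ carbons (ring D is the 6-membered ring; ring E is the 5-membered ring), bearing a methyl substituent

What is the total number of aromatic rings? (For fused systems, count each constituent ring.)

Ring A has two sp³ carbons, so it is not fully conjugated — not aromatic (1,4-cyclohexadiene).
Rings B and C form a fused bicyclic system (with one N–H) with 9 sp² atoms and 10 π electrons from ring double bonds plus a heteroatom lone pair. 10 = 4(2)+2, so the system is aromatic and both rings count as aromatic (indole).
Ring D is fully conjugated (every ring atom contributes a p orbital); 3 ring double bonds give 6 π electrons. That satisfies 4n+2 with n=1, so ring D is aromatic (benzene ring).
Ring E has two sp³ carbons, so it is not fully conjugated — not aromatic (oxolane ring).
Aromatic: B, C, D. Total: 3.

3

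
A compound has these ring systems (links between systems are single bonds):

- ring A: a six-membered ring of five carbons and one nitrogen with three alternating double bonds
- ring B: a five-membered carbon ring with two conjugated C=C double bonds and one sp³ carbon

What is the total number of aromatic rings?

1

Ring A is fully conjugated (every ring atom contributes a p orbital); 3 ring double bonds give 6 π electrons. 6 = 4(1)+2, so ring A is aromatic (pyridine).
Ring B has one sp³ carbon, so it is not fully conjugated — not aromatic (cyclopentadiene).
Aromatic: A. Total: 1.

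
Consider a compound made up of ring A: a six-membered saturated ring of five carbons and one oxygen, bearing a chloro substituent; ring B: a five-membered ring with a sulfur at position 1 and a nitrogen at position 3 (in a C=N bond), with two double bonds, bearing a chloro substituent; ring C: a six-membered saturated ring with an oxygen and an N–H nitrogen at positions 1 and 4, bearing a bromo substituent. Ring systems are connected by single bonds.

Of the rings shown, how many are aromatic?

Ring A has only sp³ atoms, so it is not fully conjugated — not aromatic (tetrahydropyran).
Ring B is planar and fully conjugated; 2 ring double bonds (4 π electrons) plus a heteroatom lone pair (2) give 6 π electrons. That satisfies 4n+2 with n=1, so ring B is aromatic (thiazole).
Ring C has only sp³ atoms, so it is not fully conjugated — not aromatic (morpholine).
Aromatic: B. Total: 1.

1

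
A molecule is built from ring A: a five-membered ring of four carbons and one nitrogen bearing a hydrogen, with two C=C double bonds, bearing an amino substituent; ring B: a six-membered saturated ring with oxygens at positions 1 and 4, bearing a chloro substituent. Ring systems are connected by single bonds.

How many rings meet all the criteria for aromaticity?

Ring A has a continuous p-orbital overlap around the ring; 2 ring double bonds (4 π electrons) plus a heteroatom lone pair (2) give 6 π electrons. 6 = 4(1)+2, so ring A is aromatic (pyrrole).
Ring B has only sp³ atoms, so it is not fully conjugated — not aromatic (1,4-dioxane).
Aromatic: A. Total: 1.

1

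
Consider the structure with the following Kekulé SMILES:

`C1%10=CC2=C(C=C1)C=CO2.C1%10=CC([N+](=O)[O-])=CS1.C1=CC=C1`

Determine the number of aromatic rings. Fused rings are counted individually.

The SMILES encodes a six-membered carbon ring with three alternating C=C double bonds, fused to a five-membered ring containing one oxygen and two C=C double bonds; a five-membered ring of four carbons and one sulfur, with two C=C double bonds; a four-membered carbon ring with two alternating C=C double bonds.
The fused 6/5-membered bicyclic (with one oxygen) is a single π system with 9 sp² atoms and 10 π electrons from ring double bonds plus a heteroatom lone pair. 10 = 4(2)+2, so the system is aromatic and both rings count as aromatic (benzofuran).
The 5-membered ring with one sulfur has a continuous p-orbital overlap around the ring; 2 ring double bonds (4 π electrons) plus a heteroatom lone pair (2) give 6 π electrons. That satisfies 4n+2 with n=1, so it is aromatic (thiophene).
The 4-membered ring has only sp² ring atoms; a planar conformation would have a fully conjugated π system of 4 electrons. But 4 = 4(1), which is 4n not 4n+2, so it is not aromatic (cyclobutadiene) — cyclobutadiene is antiaromatic and distorts to a rectangle.
3 of the 4 rings are aromatic. Total: 3.

3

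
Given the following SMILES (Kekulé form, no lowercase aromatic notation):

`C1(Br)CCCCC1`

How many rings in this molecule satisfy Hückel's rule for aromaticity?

The SMILES encodes a six-membered saturated carbon ring.
The 6-membered ring has only sp³ atoms, so it is not fully conjugated — not aromatic (cyclohexane).

0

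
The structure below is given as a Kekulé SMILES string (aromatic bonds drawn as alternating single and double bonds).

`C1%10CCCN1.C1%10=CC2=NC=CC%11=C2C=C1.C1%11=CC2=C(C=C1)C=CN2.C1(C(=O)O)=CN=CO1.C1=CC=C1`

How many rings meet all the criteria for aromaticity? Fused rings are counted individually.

5

The SMILES encodes a five-membered saturated ring of four carbons and one N–H nitrogen; two fused six-membered rings, each with three alternating double bonds; one ring is all carbon and the other has one ring nitrogen; a six-membered carbon ring with three alternating C=C double bonds, fused to a five-membered ring containing one N–H nitrogen and two C=C double bonds; a five-membered ring with an oxygen at position 1 and a nitrogen at position 3 (in a C=N bond), with two double bonds; a four-membered carbon ring with two alternating C=C double bonds.
The 5-membered ring with one N–H has only sp³ atoms, so it is not fully conjugated — not aromatic (pyrrolidine).
The fused 6/6-membered bicyclic (with one nitrogen) is a single π system with 10 sp² atoms and 10 π electrons from ring double bonds. 10 = 4(2)+2, so the system is aromatic and both rings count as aromatic (quinoline).
The fused 6/5-membered bicyclic (with one N–H) is a single π system with 9 sp² atoms and 10 π electrons from ring double bonds plus a heteroatom lone pair. 10 = 4(2)+2, so the system is aromatic and both rings count as aromatic (indole).
The 5-membered ring with one oxygen and one =N– has a continuous p-orbital overlap around the ring; 2 ring double bonds (4 π electrons) plus a heteroatom lone pair (2) give 6 π electrons. 6 = 4(1)+2, so it is aromatic (oxazole).
The 4-membered ring has only sp² ring atoms; a planar conformation would have a fully conjugated π system of 4 electrons. But 4 = 4(1), which is 4n not 4n+2, so it is not aromatic (cyclobutadiene) — cyclobutadiene is antiaromatic and distorts to a rectangle.
5 of the 7 rings are aromatic. Total: 5.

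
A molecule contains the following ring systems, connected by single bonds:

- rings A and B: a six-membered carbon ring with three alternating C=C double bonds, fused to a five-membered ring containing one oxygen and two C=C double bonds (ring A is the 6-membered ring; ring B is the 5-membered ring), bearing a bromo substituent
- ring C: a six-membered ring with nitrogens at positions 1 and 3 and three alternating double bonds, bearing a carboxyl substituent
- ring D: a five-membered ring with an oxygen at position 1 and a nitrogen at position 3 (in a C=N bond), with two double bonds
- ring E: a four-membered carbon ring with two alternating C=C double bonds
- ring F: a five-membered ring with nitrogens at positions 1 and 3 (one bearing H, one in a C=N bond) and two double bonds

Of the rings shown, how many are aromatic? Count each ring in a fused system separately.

Rings A and B form a fused bicyclic system (with one oxygen) with 9 sp² atoms and 10 π electrons from ring double bonds plus a heteroatom lone pair. 10 = 4(2)+2, so the system is aromatic and both rings count as aromatic (benzofuran).
Ring C has a continuous p-orbital overlap around the ring; 3 ring double bonds give 6 π electrons. 6 = 4(1)+2, so ring C is aromatic (pyrimidine).
Ring D has a continuous p-orbital overlap around the ring; 2 ring double bonds (4 π electrons) plus a heteroatom lone pair (2) give 6 π electrons. Since 6 = 4n+2 (n=1), ring D is aromatic (oxazole).
Ring E has only sp² ring atoms; a planar conformation would have a fully conjugated π system of 4 electrons. But 4 = 4(1), which is 4n not 4n+2, so ring E is not aromatic (cyclobutadiene) — cyclobutadiene is antiaromatic and distorts to a rectangle.
Ring F is planar and fully conjugated; 2 ring double bonds (4 π electrons) plus a heteroatom lone pair (2) give 6 π electrons. 6 = 4(1)+2, so ring F is aromatic (imidazole).
Aromatic: A, B, C, D, F. Total: 5.

5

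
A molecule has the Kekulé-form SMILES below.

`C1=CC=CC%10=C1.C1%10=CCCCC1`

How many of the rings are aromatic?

The SMILES encodes a six-membered carbon ring with three alternating C=C double bonds; a six-membered carbon ring with one C=C double bond.
The 6-membered ring is planar and fully conjugated; 3 ring double bonds give 6 π electrons. Since 6 = 4n+2 (n=1), it is aromatic (benzene).
The second 6-membered ring has four sp³ carbons, so it is not fully conjugated — not aromatic (cyclohexene).
1 of the 2 rings is aromatic. Total: 1.

1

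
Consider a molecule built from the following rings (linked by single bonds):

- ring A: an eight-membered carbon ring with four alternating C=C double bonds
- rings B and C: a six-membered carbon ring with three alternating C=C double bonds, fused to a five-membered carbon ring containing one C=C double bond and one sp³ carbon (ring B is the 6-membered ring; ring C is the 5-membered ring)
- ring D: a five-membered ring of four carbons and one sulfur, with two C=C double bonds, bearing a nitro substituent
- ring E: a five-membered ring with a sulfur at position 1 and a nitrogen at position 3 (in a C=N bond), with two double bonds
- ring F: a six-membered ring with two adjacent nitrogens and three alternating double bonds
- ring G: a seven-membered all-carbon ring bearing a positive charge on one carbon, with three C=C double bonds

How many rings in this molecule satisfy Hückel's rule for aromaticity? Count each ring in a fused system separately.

5

Ring A has only sp² ring atoms; a planar conformation would have a fully conjugated π system of 8 electrons. But 8 = 4(2), which is 4n not 4n+2, so ring A is not aromatic (cyclooctatetraene) — cyclooctatetraene distorts into a non-planar tub to avoid antiaromaticity.
Ring B is planar and fully conjugated; 3 ring double bonds give 6 π electrons. Since 6 = 4n+2 (n=1), ring B is aromatic (benzene ring).
Ring C has one sp³ carbon, so it is not fully conjugated — not aromatic (cyclopentene ring).
Ring D is fully conjugated (every ring atom contributes a p orbital); 2 ring double bonds (4 π electrons) plus a heteroatom lone pair (2) give 6 π electrons. That satisfies 4n+2 with n=1, so ring D is aromatic (thiophene).
Ring E has a continuous p-orbital overlap around the ring; 2 ring double bonds (4 π electrons) plus a heteroatom lone pair (2) give 6 π electrons. Since 6 = 4n+2 (n=1), ring E is aromatic (thiazole).
Ring F is planar and fully conjugated; 3 ring double bonds give 6 π electrons. That satisfies 4n+2 with n=1, so ring F is aromatic (pyridazine).
Ring G has a continuous p-orbital overlap around the ring; 3 ring double bonds (6 π electrons) plus the carbocation's empty p orbital (0, but keeps the ring conjugated) give 6 π electrons. 6 = 4(1)+2, so ring G is aromatic (tropylium cation).
Aromatic: B, D, E, F, G. Total: 5.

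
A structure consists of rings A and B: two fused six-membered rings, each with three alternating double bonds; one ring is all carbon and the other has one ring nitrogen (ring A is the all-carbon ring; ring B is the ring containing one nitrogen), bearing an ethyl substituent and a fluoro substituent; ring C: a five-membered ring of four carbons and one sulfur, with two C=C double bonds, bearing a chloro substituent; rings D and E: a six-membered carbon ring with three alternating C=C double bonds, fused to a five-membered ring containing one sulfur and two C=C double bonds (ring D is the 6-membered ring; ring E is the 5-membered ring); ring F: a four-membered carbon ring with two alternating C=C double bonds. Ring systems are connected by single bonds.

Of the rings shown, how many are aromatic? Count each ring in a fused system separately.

Rings A and B form a fused bicyclic system (with one nitrogen) with 10 sp² atoms and 10 π electrons from ring double bonds. 10 = 4(2)+2, so the system is aromatic and both rings count as aromatic (quinoline).
Ring C has a continuous p-orbital overlap around the ring; 2 ring double bonds (4 π electrons) plus a heteroatom lone pair (2) give 6 π electrons. 6 = 4(1)+2, so ring C is aromatic (thiophene).
Rings D and E form a fused bicyclic system (with one sulfur) with 9 sp² atoms and 10 π electrons from ring double bonds plus a heteroatom lone pair. 10 = 4(2)+2, so the system is aromatic and both rings count as aromatic (benzothiophene).
Ring F has only sp² ring atoms; a planar conformation would have a fully conjugated π system of 4 electrons. But 4 = 4(1), which is 4n not 4n+2, so ring F is not aromatic (cyclobutadiene) — cyclobutadiene is antiaromatic and distorts to a rectangle.
Aromatic: A, B, C, D, E. Total: 5.

5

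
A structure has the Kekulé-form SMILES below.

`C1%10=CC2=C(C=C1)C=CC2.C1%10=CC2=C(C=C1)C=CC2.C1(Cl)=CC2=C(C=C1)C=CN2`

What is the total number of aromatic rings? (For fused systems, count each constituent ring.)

4

The SMILES encodes a six-membered carbon ring with three alternating C=C double bonds, fused to a five-membered carbon ring containing one C=C double bond and one sp³ carbon; a six-membered carbon ring with three alternating C=C double bonds, fused to a five-membered carbon ring containing one C=C double bond and one sp³ carbon; a six-membered carbon ring with three alternating C=C double bonds, fused to a five-membered ring containing one N–H nitrogen and two C=C double bonds.
The 6-membered ring is planar and fully conjugated; 3 ring double bonds give 6 π electrons. 6 = 4(1)+2, so it is aromatic (benzene ring).
The 5-membered ring has one sp³ carbon, so it is not fully conjugated — not aromatic (cyclopentene ring).
The second 6-membered ring is planar and fully conjugated; 3 ring double bonds give 6 π electrons. Since 6 = 4n+2 (n=1), it is aromatic (benzene ring).
The second 5-membered ring has one sp³ carbon, so it is not fully conjugated — not aromatic (cyclopentene ring).
The fused 6/5-membered bicyclic (with one N–H) is a single π system with 9 sp² atoms and 10 π electrons from ring double bonds plus a heteroatom lone pair. 10 = 4(2)+2, so the system is aromatic and both rings count as aromatic (indole).
4 of the 6 rings are aromatic. Total: 4.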